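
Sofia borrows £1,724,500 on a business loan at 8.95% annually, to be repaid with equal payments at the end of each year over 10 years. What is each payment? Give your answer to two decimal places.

£268,120.65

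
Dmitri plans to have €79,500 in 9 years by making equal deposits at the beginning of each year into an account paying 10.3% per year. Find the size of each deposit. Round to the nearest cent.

€5,241.13

PMT = 79500 / ( [(1+0.103)^9 − 1] / 0.103 × (1+i) ) = 79500 / 15.168499 = 5,241.1251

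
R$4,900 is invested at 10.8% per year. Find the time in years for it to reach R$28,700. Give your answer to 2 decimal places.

(1+i)^n = 28700/4900 = 5.85714, so n = ln 5.85714 / ln 1.108 = 17.2360 years

17.24 years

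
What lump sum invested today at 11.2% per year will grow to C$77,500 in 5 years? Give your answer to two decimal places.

C$45,580.36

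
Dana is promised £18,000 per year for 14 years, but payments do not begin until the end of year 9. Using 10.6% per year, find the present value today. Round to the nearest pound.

£57,337

Value one period before first payment (t=8): 18000 × [1 − (1+0.106)^(−14)] / 0.106 = 18000 × 7.131872 = 128,373.6951
Discount back 8 years: 128,373.6951 × (1+0.106)^(−8) = 128,373.6951 × 0.446641 = 57,337.0080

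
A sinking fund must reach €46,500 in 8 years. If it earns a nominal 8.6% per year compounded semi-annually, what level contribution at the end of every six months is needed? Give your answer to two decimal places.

€2,079.95

i = 0.086/2 = 0.043 per half-year; n = 8·2 = 16.
PMT = 46500 / ( [(1+0.043)^16 − 1] / 0.043 ) = 46500 / 22.356329 = 2,079.9479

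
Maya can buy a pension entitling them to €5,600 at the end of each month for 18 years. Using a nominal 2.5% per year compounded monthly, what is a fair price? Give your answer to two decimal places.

€973,253.04

Periodic rate i = 0.025/12 = 0.00208333; n = 18 × 12 = 216 periods.
Annuity factor a(216|0.00208333) = 173.795186; PV = 5600 × 173.795186 = 973,253.0433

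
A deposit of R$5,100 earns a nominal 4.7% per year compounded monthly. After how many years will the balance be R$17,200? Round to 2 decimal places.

25.92 years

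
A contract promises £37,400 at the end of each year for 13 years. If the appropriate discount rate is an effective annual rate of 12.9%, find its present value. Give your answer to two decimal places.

Annuity factor a(13|0.129) = 6.150946; PV = 37400 × 6.150946 = 230,045.3960

£230,045.40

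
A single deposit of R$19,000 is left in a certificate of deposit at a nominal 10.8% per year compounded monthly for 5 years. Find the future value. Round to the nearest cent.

With 12 periods per year: i = 0.009, n = 60.
FV = PV·(1+i)^n = 19,000 × 1.711867 = 32,525.4696

R$32,525.47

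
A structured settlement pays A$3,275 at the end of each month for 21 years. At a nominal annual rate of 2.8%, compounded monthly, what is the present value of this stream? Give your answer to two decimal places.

Periodic rate i = 0.028/12 = 0.00233333; n = 21 × 12 = 252 periods.
PV = PMT · [1 − (1+i)^(−n)] / i = 3275 · 190.363878 = 623,441.7016

A$623,441.70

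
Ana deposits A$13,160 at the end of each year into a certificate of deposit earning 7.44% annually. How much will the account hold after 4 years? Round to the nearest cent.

FV = 13160 × [(1+0.0744)^4 − 1] / 0.0744 = 13160 × 4.468953 = 58,811.4250

A$58,811.43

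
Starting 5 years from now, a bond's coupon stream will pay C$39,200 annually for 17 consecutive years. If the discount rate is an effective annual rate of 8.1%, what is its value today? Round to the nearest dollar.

Value one period before first payment (t=4): 39200 × [1 − (1+0.081)^(−17)] / 0.081 = 39200 × 9.061112 = 355,195.5735
Discount back 4 years: 355,195.5735 × (1+0.081)^(−4) = 355,195.5735 × 0.732314 = 260,114.6237

C$260,115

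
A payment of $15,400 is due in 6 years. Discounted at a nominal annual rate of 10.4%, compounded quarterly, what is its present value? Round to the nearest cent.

$8,317.33

Periodic rate i = 0.104/4 = 0.026; n = 6 × 4 = 24 periods.
Discount factor = (1+0.026)^(−24) = 0.540087; PV = 15,400 × 0.540087 = 8,317.3325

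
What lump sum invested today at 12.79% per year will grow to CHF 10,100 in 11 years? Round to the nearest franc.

Discount factor = (1+0.1279)^(−11) = 0.266087; PV = 10,100 × 0.266087 = 2,687.4773

CHF 2,687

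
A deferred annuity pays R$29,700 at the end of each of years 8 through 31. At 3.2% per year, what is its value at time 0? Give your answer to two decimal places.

R$394,901.01

PV at t=7 (ordinary 24-year annuity): 29700 × a(24|0.032) = 29700 × 16.576379 = 492,318.4673
Discount back 7 years: 492,318.4673 × (1+0.032)^(−7) = 492,318.4673 × 0.802125 = 394,901.0112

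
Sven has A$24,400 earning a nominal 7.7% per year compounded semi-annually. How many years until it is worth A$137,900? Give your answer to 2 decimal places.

Periodic rate i = 0.077/2 = 0.0385.
n = ln(137900/24400) / ln(1+0.0385) = ln(5.65164) / 0.037777 = 45.8461 half-years
= 45.8461/2 years

22.92 years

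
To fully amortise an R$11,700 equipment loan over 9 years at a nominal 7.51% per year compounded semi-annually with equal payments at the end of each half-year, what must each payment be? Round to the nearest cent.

Periodic rate i = 0.0751/2 = 0.03755; n = 9 × 2 = 18 periods.
Annuity-PV factor = 12.915160; PMT = 11700 / 12.915160 = 905.9121

R$905.91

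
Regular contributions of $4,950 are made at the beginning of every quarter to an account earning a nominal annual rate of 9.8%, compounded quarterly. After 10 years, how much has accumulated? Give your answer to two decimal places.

$338,050.70

Periodic rate i = 0.098/4 = 0.0245; n = 10 × 4 = 40 periods.
Accumulation factor s(40|0.0245) × (1+i) = 68.293071; FV = 4950 × 68.293071 = 338,050.7033
(annuity-due: payments at period start, so ×(1+i).)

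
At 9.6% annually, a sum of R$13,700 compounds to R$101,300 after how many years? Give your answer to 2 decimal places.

n = ln(101300/13700) / ln(1+0.096) = ln(7.39416) / 0.091667 = 21.8256 years

21.83 years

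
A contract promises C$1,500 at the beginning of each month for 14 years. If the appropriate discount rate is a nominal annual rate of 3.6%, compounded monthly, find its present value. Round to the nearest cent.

i = 0.036/12 = 0.003 per month; n = 14·12 = 168.
PV = 1500 × [1 − (1+0.003)^(−168)] / 0.003 × (1+i) = 1500 × 132.206985 = 198,310.4769
(Beginning-of-period payments → annuity-due factor ×(1+i).)

C$198,310.48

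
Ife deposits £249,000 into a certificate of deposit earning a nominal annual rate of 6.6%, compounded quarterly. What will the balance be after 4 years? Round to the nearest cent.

Periodic rate i = 0.066/4 = 0.0165; n = 4 × 4 = 16 periods.
249,000 × (1+0.0165)^16 = 249,000 × 1.299326 = 323,532.1730

£323,532.17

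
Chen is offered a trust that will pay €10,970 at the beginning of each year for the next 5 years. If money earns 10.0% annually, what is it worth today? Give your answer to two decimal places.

€45,743.42

PV = PMT · [1 − (1+i)^(−n)] / i × (1+i) = 10970 · 4.169865 = 45,743.4239
(annuity-due: payments at period start, so ×(1+i).)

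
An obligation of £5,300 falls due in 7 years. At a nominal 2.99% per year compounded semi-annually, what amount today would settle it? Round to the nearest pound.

Periodic rate i = 0.0299/2 = 0.01495; n = 7 × 2 = 14 periods.
PV = 5,300 / (1 + 0.01495)^14 = 5,300 / 1.230907 = 4,305.7697

£4,306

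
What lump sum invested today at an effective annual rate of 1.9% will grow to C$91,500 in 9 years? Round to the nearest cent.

C$77,241.99

PV = 91,500 / (1 + 0.019)^9 = 91,500 / 1.184589 = 77,241.9871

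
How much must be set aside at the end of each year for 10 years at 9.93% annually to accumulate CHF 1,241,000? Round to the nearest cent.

CHF 78,128.80

PMT = 1.241e+06 / ( [(1+0.0993)^10 − 1] / 0.0993 ) = 1.241e+06 / 15.884028 = 78,128.7955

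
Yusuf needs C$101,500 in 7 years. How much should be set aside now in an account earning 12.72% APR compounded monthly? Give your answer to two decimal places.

Periodic rate i = 0.1272/12 = 0.0106; n = 7 × 12 = 84 periods.
Discount factor = (1+0.0106)^(−84) = 0.412420; PV = 101,500 × 0.412420 = 41,860.5909

C$41,860.59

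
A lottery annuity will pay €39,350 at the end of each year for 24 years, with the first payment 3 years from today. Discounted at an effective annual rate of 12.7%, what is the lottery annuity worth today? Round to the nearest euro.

Value one period before first payment (t=2): 39350 × [1 − (1+0.127)^(−24)] / 0.127 = 39350 × 7.427309 = 292,264.6180
Discount back 2 years: 292,264.6180 × (1+0.127)^(−2) = 292,264.6180 × 0.787322 = 230,106.2475

€230,106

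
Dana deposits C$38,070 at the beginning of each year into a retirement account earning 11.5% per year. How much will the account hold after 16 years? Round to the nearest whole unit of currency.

Accumulation factor s(16|0.115) × (1+i) = 45.636161; FV = 38070 × 45.636161 = 1,737,368.6652
(Beginning-of-period payments → annuity-due factor ×(1+i).)

C$1,737,369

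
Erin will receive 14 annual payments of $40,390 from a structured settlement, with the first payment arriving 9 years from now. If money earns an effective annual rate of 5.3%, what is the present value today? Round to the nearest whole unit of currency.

$259,497

Value one period before first payment (t=8): 40390 × [1 − (1+0.053)^(−14)] / 0.053 = 40390 × 9.711479 = 392,246.6218
Discount back 8 years: 392,246.6218 × (1+0.053)^(−8) = 392,246.6218 × 0.661566 = 259,496.9408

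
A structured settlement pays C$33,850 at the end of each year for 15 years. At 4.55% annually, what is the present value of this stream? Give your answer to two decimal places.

Annuity factor a(15|0.0455) = 10.702724; PV = 33850 × 10.702724 = 362,287.1916

C$362,287.19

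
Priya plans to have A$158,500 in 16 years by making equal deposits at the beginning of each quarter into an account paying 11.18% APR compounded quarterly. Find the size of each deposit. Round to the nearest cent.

Periodic rate i = 0.1118/4 = 0.02795; n = 16 × 4 = 64 periods.
FV-annuity factor × (1+i) = 177.904795; PMT = 158500 / 177.904795 = 890.9260

A$890.93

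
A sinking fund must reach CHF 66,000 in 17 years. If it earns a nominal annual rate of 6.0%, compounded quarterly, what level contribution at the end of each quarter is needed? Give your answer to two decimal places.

CHF 564.98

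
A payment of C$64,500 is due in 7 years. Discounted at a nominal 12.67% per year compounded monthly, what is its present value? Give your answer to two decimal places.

C$26,693.35

i = 0.1267/12 = 0.0105583 per month; n = 7·12 = 84.
PV = 64,500 / (1 + 0.0105583)^84 = 64,500 / 2.416332 = 26,693.3540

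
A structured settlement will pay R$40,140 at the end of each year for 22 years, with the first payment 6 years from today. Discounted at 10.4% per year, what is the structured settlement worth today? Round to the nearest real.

R$208,650

Value one period before first payment (t=5): 40140 × [1 − (1+0.104)^(−22)] / 0.104 = 40140 × 8.524831 = 342,186.7139
Discount back 5 years: 342,186.7139 × (1+0.104)^(−5) = 342,186.7139 × 0.609754 = 208,649.7056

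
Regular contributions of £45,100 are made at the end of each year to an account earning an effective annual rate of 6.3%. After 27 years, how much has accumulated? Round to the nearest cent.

£3,010,052.21

FV = PMT · [(1+i)^n − 1] / i = 45100 · 66.741734 = 3,010,052.2065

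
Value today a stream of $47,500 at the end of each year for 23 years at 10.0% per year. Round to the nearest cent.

Annuity factor a(23|0.1) = 8.883218; PV = 47500 × 8.883218 = 421,952.8750

$421,952.88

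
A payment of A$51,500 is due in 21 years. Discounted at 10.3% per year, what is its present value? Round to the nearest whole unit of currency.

A$6,572

Discount factor = (1+0.103)^(−21) = 0.127619; PV = 51,500 × 0.127619 = 6,572.3619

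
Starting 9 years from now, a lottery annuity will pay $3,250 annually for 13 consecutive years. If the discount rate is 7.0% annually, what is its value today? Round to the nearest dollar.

$15,809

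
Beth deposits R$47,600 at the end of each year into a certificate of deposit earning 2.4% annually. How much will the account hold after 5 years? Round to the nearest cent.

FV = PMT · [(1+i)^n − 1] / i = 47600 · 5.245829 = 249,701.4819

R$249,701.48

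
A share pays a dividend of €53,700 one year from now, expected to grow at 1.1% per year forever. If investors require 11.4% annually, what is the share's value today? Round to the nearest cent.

PV = PMT / (i − g) = 53700 / (0.114 − 0.011) = 53700 / 0.103000 = 521,359.2233

€521,359.22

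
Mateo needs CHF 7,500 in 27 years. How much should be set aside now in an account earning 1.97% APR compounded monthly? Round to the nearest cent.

CHF 4,408.08

With 12 periods per year: i = 0.00164167, n = 324.
PV = 7,500 / (1 + 0.00164167)^324 = 7,500 / 1.701421 = 4,408.0797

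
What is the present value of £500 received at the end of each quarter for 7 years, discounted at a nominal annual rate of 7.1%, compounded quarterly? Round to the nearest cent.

i = 0.071/4 = 0.01775 per quarter; n = 7·4 = 28.
PV = PMT · [1 − (1+i)^(−n)] / i = 500 · 21.914884 = 10,957.4421

£10,957.44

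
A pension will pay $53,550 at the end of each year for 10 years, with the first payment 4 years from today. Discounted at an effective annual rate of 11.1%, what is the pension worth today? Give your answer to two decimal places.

$229,011.39

Value one period before first payment (t=3): 53550 × [1 − (1+0.111)^(−10)] / 0.111 = 53550 × 5.864619 = 314,050.3381
Discount back 3 years: 314,050.3381 × (1+0.111)^(−3) = 314,050.3381 × 0.729219 = 229,011.3930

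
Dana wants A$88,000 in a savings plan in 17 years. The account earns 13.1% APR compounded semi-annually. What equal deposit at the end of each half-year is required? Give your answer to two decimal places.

i = 0.131/2 = 0.0655 per half-year; n = 17·2 = 34.
FV-annuity factor = 116.733495; PMT = 88000 / 116.733495 = 753.8539

A$753.85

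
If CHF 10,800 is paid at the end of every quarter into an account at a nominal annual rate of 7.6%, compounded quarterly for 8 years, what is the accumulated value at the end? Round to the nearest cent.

i = 0.076/4 = 0.019 per quarter; n = 8·4 = 32.
Accumulation factor s(32|0.019) = 43.489865; FV = 10800 × 43.489865 = 469,690.5445

CHF 469,690.54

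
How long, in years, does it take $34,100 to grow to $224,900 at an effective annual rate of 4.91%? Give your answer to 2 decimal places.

39.35 years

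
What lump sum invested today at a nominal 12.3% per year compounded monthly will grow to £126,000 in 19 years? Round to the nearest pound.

£12,319

Periodic rate i = 0.123/12 = 0.01025; n = 19 × 12 = 228 periods.
PV = FV·(1+i)^(−n) = 126,000 × 0.097773 = 12,319.4315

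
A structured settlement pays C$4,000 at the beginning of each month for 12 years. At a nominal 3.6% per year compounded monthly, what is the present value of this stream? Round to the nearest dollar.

C$468,562

i = 0.036/12 = 0.003 per month; n = 12·12 = 144.
PV = PMT · [1 − (1+i)^(−n)] / i × (1+i) = 4000 · 117.140584 = 468,562.3350
(Beginning-of-period payments → annuity-due factor ×(1+i).)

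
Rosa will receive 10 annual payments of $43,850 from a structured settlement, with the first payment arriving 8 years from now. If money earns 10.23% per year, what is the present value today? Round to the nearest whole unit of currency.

PV at t=7 (ordinary 10-year annuity): 43850 × a(10|0.1023) = 43850 × 6.084322 = 266,797.5172
Discount back 7 years: 266,797.5172 × (1+0.1023)^(−7) = 266,797.5172 × 0.505710 = 134,922.1123

$134,922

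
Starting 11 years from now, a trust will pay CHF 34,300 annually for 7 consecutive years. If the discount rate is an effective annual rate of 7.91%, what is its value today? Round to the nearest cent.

CHF 83,666.22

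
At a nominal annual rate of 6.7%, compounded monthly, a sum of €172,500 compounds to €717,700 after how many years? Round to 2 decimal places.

Periodic rate i = 0.067/12 = 0.00558333.
n = ln(717700/172500) / ln(1+0.00558333) = ln(4.16058) / 0.005568 = 256.0533 months
= 256.0533/12 years

21.34 years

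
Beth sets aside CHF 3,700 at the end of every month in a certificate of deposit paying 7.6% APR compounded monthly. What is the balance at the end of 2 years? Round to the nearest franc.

Periodic rate i = 0.076/12 = 0.00633333; n = 2 × 12 = 24 periods.
FV = PMT · [(1+i)^n − 1] / i = 3700 · 25.831954 = 95,578.2300

CHF 95,578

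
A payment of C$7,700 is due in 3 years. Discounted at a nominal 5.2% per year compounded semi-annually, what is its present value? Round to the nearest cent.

C$6,600.95

With 2 periods per year: i = 0.026, n = 6.
Discount factor = (1+0.026)^(−6) = 0.857266; PV = 7,700 × 0.857266 = 6,600.9518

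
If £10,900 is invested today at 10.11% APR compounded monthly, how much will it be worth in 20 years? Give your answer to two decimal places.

£81,637.82

i = 0.1011/12 = 0.008425 per month; n = 20·12 = 240.
10,900 × (1+0.008425)^240 = 10,900 × 7.489708 = 81,637.8216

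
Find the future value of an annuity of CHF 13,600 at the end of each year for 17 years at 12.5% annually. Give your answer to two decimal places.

CHF 696,989.82

FV = PMT · [(1+i)^n − 1] / i = 13600 · 51.249252 = 696,989.8211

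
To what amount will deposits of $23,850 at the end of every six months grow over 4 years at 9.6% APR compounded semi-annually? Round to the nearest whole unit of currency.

Periodic rate i = 0.096/2 = 0.048; n = 4 × 2 = 8 periods.
FV = PMT · [(1+i)^n − 1] / i = 23850 · 9.481070 = 226,123.5182

$226,124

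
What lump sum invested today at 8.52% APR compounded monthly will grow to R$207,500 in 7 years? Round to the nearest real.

i = 0.0852/12 = 0.0071 per month; n = 7·12 = 84.
PV = FV·(1+i)^(−n) = 207,500 × 0.551953 = 114,530.2054

R$114,530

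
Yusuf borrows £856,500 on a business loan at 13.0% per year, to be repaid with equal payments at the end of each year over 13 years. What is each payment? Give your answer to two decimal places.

£139,909.57

PMT = 856500 / ( [1 − (1+0.13)^(−13)] / 0.13 ) = 856500 / 6.121812 = 139,909.5672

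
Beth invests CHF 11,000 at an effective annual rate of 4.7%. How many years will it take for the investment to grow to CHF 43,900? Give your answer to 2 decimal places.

30.13 years

n = ln(43900/11000) / ln(1+0.047) = ln(3.99091) / 0.045929 = 30.1339 years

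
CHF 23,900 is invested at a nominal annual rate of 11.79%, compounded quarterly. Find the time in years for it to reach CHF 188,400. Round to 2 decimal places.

Periodic rate i = 0.1179/4 = 0.029475.
n = ln(188400/23900) / ln(1+0.029475) = ln(7.88285) / 0.029049 = 71.0762 quarters
= 71.0762/4 years

17.77 years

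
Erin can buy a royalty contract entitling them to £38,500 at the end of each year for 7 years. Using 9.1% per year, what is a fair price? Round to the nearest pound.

£193,120

Annuity factor a(7|0.091) = 5.016109; PV = 38500 × 5.016109 = 193,120.2149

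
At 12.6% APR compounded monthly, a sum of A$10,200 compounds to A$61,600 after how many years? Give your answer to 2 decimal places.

Periodic rate i = 0.126/12 = 0.0105.
n = ln(61600/10200) / ln(1+0.0105) = ln(6.03922) / 0.010445 = 172.1618 months
= 172.1618/12 years

14.35 years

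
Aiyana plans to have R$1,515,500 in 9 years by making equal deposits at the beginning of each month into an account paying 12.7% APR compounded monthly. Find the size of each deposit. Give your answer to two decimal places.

R$7,495.61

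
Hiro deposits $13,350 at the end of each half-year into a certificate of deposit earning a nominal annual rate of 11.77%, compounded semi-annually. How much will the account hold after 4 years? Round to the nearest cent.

With 2 periods per year: i = 0.05885, n = 8.
FV = 13350 × [(1+0.05885)^8 − 1] / 0.05885 = 13350 × 9.856705 = 131,587.0119

$131,587.01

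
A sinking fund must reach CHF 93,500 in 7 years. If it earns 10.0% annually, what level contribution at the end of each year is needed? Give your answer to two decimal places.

FV-annuity factor = 9.487171; PMT = 93500 / 9.487171 = 9,855.4142

CHF 9,855.41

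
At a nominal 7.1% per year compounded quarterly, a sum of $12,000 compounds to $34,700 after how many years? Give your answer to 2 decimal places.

15.09 years

Periodic rate i = 0.071/4 = 0.01775.
n = ln(34700/12000) / ln(1+0.01775) = ln(2.89167) / 0.017594 = 60.3509 quarters
= 60.3509/4 years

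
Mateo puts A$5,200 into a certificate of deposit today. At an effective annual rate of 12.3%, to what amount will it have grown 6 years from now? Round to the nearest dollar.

5,200 × (1+0.123)^6 = 5,200 × 2.005758 = 10,429.9417

A$10,430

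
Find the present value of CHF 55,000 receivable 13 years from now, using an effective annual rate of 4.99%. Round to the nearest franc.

CHF 29,204

PV = FV·(1+i)^(−n) = 55,000 × 0.530978 = 29,203.8107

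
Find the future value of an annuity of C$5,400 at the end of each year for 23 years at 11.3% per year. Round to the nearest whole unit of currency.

FV = PMT · [(1+i)^n − 1] / i = 5400 · 94.977450 = 512,878.2289

C$512,878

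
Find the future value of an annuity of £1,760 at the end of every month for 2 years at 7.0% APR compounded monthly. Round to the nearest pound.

£45,199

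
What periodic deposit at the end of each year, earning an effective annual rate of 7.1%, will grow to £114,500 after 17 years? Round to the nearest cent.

£3,679.54

FV-annuity factor = 31.118014; PMT = 114500 / 31.118014 = 3,679.5408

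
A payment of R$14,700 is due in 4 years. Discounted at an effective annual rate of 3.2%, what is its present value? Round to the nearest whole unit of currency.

R$12,960

PV = FV·(1+i)^(−n) = 14,700 × 0.881620 = 12,959.8073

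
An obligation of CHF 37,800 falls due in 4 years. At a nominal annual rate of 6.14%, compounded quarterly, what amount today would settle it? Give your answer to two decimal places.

CHF 29,623.71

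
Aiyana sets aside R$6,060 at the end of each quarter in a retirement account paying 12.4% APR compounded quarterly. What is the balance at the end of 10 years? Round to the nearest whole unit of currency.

R$467,431

Periodic rate i = 0.124/4 = 0.031; n = 10 × 4 = 40 periods.
Accumulation factor s(40|0.031) = 77.133773; FV = 6060 × 77.133773 = 467,430.6644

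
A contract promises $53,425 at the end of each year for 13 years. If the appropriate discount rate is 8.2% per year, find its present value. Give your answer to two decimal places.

$417,653.44

Annuity factor a(13|0.082) = 7.817565; PV = 53425 × 7.817565 = 417,653.4356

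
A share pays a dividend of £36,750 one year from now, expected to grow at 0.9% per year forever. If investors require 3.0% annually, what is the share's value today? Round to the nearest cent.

PV = PMT / (i − g) = 36750 / (0.03 − 0.009) = 36750 / 0.021000 = 1,750,000.0000

£1,750,000.00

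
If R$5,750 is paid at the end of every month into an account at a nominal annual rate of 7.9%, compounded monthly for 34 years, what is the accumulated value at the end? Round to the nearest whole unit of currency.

i = 0.079/12 = 0.00658333 per month; n = 34·12 = 408.
FV = PMT · [(1+i)^n − 1] / i = 5750 · 2057.357678 = 11,829,806.6513

R$11,829,807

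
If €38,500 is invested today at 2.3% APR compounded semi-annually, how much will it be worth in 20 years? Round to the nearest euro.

With 2 periods per year: i = 0.0115, n = 40.
FV = PV·(1+i)^n = 38,500 × 1.579921 = 60,826.9743

€60,827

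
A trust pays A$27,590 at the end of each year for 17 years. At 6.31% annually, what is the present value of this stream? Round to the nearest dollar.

PV = PMT · [1 − (1+i)^(−n)] / i = 27590 · 10.247569 = 282,730.4301

A$282,730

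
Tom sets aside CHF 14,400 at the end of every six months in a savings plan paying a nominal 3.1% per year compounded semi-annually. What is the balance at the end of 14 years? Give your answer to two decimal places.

CHF 500,087.98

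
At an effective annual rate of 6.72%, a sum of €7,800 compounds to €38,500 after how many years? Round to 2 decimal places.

24.55 years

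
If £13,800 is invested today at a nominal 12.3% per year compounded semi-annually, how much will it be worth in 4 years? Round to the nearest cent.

£22,245.34

i = 0.123/2 = 0.0615 per half-year; n = 4·2 = 8.
13,800 × (1+0.0615)^8 = 13,800 × 1.611981 = 22,245.3414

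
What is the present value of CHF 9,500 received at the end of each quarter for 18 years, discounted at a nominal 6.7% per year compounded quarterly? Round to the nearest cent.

CHF 395,654.85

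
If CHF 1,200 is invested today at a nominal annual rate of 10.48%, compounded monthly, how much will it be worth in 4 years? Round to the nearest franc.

With 12 periods per year: i = 0.00873333, n = 48.
1,200 × (1+0.00873333)^48 = 1,200 × 1.517979 = 1,821.5752

CHF 1,822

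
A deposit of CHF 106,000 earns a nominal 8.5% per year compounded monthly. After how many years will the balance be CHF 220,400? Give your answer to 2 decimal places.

Periodic rate i = 0.085/12 = 0.00708333.
n = ln(220400/106000) / ln(1+0.00708333) = ln(2.07925) / 0.007058 = 103.7075 months
= 103.7075/12 years

8.64 years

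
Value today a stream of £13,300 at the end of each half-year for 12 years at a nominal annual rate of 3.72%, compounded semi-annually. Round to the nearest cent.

With 2 periods per year: i = 0.0186, n = 24.
PV = PMT · [1 − (1+i)^(−n)] / i = 13300 · 19.217348 = 255,590.7331

£255,590.73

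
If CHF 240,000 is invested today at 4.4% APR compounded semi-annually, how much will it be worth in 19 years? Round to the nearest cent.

CHF 548,713.04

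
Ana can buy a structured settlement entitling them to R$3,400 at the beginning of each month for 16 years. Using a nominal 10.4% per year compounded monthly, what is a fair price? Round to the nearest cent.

R$320,229.40

With 12 periods per year: i = 0.00866667, n = 192.
PV = PMT · [1 − (1+i)^(−n)] / i × (1+i) = 3400 · 94.185118 = 320,229.4026
(annuity-due: payments at period start, so ×(1+i).)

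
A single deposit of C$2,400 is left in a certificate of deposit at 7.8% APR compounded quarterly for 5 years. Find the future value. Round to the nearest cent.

i = 0.078/4 = 0.0195 per quarter; n = 5·4 = 20.
FV = 2,400 × (1 + 0.0195)^20 = 3,531.4726

C$3,531.47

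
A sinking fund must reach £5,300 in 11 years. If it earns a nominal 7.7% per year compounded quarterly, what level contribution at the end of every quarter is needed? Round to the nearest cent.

Periodic rate i = 0.077/4 = 0.01925; n = 11 × 4 = 44 periods.
PMT = 5300 / ( [(1+0.01925)^44 − 1] / 0.01925 ) = 5300 / 68.256510 = 77.6483

£77.65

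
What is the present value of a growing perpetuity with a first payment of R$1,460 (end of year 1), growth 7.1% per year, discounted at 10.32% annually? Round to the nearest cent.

R$45,341.61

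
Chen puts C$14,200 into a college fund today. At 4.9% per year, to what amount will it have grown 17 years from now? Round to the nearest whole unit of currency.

C$32,024

FV = 14,200 × (1 + 0.049)^17 = 32,023.7100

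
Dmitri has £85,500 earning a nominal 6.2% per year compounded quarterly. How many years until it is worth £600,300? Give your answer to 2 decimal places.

Periodic rate i = 0.062/4 = 0.0155.
n = ln(600300/85500) / ln(1+0.0155) = ln(7.02105) / 0.015381 = 126.7083 quarters
= 126.7083/4 years

31.68 years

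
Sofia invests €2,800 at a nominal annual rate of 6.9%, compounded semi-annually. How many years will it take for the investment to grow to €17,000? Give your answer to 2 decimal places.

Periodic rate i = 0.069/2 = 0.0345.
(1+i)^n = 17000/2800 = 6.07143, so n = ln 6.07143 / ln 1.0345 = 53.1748 half-years
= 53.1748/2 years

26.59 years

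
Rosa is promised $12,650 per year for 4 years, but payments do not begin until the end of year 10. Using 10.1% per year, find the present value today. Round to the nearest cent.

$16,830.85

Value one period before first payment (t=9): 12650 × [1 − (1+0.101)^(−4)] / 0.101 = 12650 × 3.163016 = 40,012.1498
Discount back 9 years: 40,012.1498 × (1+0.101)^(−9) = 40,012.1498 × 0.420643 = 16,830.8487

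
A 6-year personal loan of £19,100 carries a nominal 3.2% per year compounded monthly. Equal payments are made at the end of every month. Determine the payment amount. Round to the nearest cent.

£291.91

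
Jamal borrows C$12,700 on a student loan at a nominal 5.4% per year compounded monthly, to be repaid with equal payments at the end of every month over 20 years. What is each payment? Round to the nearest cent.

C$86.65

With 12 periods per year: i = 0.0045, n = 240.
PMT = 12700 / ( [1 − (1+0.0045)^(−240)] / 0.0045 ) = 12700 / 146.573495 = 86.6460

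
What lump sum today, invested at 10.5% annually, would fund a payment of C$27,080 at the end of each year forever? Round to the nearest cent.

PV = PMT / i = 27080 / 0.105 = 257,904.7619

C$257,904.76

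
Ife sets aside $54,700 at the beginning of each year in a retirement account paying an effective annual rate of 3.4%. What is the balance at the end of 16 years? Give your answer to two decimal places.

Accumulation factor s(16|0.034) × (1+i) = 21.512486; FV = 54700 × 21.512486 = 1,176,733.0083
(annuity-due: payments at period start, so ×(1+i).)

$1,176,733.01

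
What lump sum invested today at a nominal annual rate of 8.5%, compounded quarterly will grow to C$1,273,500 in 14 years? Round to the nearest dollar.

C$392,286

i = 0.085/4 = 0.02125 per quarter; n = 14·4 = 56.
Discount factor = (1+0.02125)^(−56) = 0.308038; PV = 1,273,500 × 0.308038 = 392,286.2221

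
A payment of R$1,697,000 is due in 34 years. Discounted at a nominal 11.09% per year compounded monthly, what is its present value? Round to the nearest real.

Periodic rate i = 0.1109/12 = 0.00924167; n = 34 × 12 = 408 periods.
PV = FV·(1+i)^(−n) = 1,697,000 × 0.023441 = 39,778.7946

R$39,779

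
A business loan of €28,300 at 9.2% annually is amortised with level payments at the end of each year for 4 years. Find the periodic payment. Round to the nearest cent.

PMT = 28300 / ( [1 − (1+0.092)^(−4)] / 0.092 ) = 28300 / 3.225549 = 8,773.7012

€8,773.70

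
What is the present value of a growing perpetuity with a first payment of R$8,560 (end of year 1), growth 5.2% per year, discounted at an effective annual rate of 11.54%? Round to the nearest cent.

R$135,015.77

PV = D₁/(r − g) = 8560/(0.1154 − 0.052) = 135,015.7729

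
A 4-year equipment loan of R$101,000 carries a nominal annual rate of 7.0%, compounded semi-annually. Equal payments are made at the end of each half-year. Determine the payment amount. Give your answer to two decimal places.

i = 0.07/2 = 0.035 per half-year; n = 4·2 = 8.
Annuity-PV factor = 6.873956; PMT = 101000 / 6.873956 = 14,693.1413

R$14,693.14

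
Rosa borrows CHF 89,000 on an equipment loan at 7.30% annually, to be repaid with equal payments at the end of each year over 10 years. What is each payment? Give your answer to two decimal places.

PMT = 89000 / ( [1 − (1+0.073)^(−10)] / 0.073 ) = 89000 / 6.927208 = 12,847.8900

CHF 12,847.89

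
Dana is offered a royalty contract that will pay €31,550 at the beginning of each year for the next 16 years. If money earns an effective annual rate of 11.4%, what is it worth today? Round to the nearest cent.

€253,499.83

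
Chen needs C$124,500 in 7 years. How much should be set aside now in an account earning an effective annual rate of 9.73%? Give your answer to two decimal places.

PV = 124,500 / (1 + 0.0973)^7 = 124,500 / 1.915480 = 64,996.7583

C$64,996.76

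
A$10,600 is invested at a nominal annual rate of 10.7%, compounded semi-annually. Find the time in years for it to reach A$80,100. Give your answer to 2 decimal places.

19.40 years

Periodic rate i = 0.107/2 = 0.0535.
n = ln(80100/10600) / ln(1+0.0535) = ln(7.55660) / 0.052118 = 38.8047 half-years
= 38.8047/2 years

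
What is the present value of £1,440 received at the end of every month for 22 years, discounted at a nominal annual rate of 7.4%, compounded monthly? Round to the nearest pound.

Periodic rate i = 0.074/12 = 0.00616667; n = 22 × 12 = 264 periods.
Annuity factor a(264|0.00616667) = 130.166640; PV = 1440 × 130.166640 = 187,439.9616

£187,440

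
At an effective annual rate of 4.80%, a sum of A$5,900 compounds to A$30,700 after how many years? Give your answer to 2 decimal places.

35.18 years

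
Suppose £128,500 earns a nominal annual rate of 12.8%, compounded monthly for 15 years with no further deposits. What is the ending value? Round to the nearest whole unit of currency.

£867,626

i = 0.128/12 = 0.0106667 per month; n = 15·12 = 180.
FV = 128,500 × (1 + 0.0106667)^180 = 867,626.3455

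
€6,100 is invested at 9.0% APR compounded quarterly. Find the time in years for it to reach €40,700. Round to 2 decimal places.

21.32 years

Periodic rate i = 0.09/4 = 0.0225.
(1+i)^n = 40700/6100 = 6.67213, so n = ln 6.67213 / ln 1.0225 = 85.2983 quarters
= 85.2983/4 years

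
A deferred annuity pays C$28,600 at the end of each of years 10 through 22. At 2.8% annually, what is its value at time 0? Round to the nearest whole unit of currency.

C$240,290

Value one period before first payment (t=9): 28600 × [1 − (1+0.028)^(−13)] / 0.028 = 28600 × 10.772274 = 308,087.0377
PV₀ = 308,087.0377 / (1+0.028)^9 = 308,087.0377 / 1.282148 = 240,289.8324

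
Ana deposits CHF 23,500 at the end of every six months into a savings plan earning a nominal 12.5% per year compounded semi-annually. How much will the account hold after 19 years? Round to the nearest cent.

CHF 3,388,328.51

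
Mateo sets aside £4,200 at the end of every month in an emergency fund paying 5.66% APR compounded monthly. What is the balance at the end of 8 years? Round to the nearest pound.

Periodic rate i = 0.0566/12 = 0.00471667; n = 8 × 12 = 96 periods.
FV = 4200 × [(1+0.00471667)^96 − 1] / 0.00471667 = 4200 × 121.067776 = 508,484.6587

£508,485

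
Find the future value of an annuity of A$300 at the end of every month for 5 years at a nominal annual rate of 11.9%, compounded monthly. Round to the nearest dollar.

A$24,435

Periodic rate i = 0.119/12 = 0.00991667; n = 5 × 12 = 60 periods.
Accumulation factor s(60|0.00991667) = 81.451261; FV = 300 × 81.451261 = 24,435.3783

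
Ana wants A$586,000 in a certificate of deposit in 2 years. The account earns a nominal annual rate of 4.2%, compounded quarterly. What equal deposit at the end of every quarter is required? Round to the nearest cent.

A$70,600.23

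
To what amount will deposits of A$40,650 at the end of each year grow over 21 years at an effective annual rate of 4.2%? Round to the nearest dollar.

A$1,328,468

FV = PMT · [(1+i)^n − 1] / i = 40650 · 32.680637 = 1,328,467.8771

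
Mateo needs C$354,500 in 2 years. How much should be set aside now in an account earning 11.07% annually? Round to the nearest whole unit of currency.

PV = FV·(1+i)^(−n) = 354,500 × 0.810600 = 287,357.6053

C$287,358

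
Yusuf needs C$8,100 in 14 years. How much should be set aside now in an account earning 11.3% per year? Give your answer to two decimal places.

PV = 8,100 / (1 + 0.113)^14 = 8,100 / 4.476435 = 1,809.4755

C$1,809.48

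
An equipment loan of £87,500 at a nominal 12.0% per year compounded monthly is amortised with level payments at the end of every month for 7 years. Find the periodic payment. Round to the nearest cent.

£1,544.61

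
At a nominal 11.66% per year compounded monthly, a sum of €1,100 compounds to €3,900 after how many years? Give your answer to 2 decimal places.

10.91 years

Periodic rate i = 0.1166/12 = 0.00971667.
n = ln(3900/1100) / ln(1+0.00971667) = ln(3.54545) / 0.009670 = 130.8891 months
= 130.8891/12 years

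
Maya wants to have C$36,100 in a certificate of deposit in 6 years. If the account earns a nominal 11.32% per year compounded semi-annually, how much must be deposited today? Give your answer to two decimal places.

C$18,645.75

With 2 periods per year: i = 0.0566, n = 12.
Discount factor = (1+0.0566)^(−12) = 0.516503; PV = 36,100 × 0.516503 = 18,645.7530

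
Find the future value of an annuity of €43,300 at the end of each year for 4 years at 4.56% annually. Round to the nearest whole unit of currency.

€185,411

Accumulation factor s(4|0.0456) = 4.282012; FV = 43300 × 4.282012 = 185,411.1308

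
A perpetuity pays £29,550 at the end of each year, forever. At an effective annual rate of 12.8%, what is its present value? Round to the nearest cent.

£230,859.38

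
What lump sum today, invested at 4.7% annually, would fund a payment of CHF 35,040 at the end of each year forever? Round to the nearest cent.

PV = PMT / i = 35040 / 0.047 = 745,531.9149

CHF 745,531.91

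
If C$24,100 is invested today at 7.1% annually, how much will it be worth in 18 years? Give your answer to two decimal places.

FV = PV·(1+i)^n = 24,100 × 3.437245 = 82,837.6018

C$82,837.60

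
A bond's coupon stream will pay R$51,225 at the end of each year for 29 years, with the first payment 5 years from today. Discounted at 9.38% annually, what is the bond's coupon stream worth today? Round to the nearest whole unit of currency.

PV at t=4 (ordinary 29-year annuity): 51225 × a(29|0.0938) = 51225 × 9.869214 = 505,550.4669
Discount back 4 years: 505,550.4669 × (1+0.0938)^(−4) = 505,550.4669 × 0.698632 = 353,193.6116

R$353,194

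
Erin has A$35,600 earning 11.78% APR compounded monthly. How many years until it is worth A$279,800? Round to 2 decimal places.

17.59 years

Periodic rate i = 0.1178/12 = 0.00981667.
n = ln(279800/35600) / ln(1+0.00981667) = ln(7.85955) / 0.009769 = 211.0526 months
= 211.0526/12 years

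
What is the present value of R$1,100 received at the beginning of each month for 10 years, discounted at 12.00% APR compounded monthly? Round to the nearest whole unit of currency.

R$77,437

i = 0.12/12 = 0.01 per month; n = 10·12 = 120.
PV = PMT · [1 − (1+i)^(−n)] / i × (1+i) = 1100 · 70.397527 = 77,437.2800
(annuity-due: payments at period start, so ×(1+i).)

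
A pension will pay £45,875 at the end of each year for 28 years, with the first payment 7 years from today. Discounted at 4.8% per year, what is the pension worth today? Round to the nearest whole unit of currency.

£527,274

PV at t=6 (ordinary 28-year annuity): 45875 × a(28|0.048) = 45875 × 15.227466 = 698,559.9833
PV₀ = 698,559.9833 / (1+0.048)^6 = 698,559.9833 / 1.324853 = 527,273.5764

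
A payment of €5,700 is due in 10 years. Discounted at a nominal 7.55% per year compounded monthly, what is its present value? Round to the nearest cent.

€2,685.40

Periodic rate i = 0.0755/12 = 0.00629167; n = 10 × 12 = 120 periods.
PV = FV·(1+i)^(−n) = 5,700 × 0.471124 = 2,685.4045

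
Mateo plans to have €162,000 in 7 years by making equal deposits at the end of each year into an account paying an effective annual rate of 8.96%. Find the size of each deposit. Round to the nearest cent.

€17,629.47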